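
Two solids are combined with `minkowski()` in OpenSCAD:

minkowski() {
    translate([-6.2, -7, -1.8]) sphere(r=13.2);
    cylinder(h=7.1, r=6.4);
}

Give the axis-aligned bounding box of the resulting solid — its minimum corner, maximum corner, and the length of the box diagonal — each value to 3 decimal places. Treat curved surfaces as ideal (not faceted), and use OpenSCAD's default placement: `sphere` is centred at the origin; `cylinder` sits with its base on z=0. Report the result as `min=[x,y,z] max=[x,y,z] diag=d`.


A = translate([-6.2, -7, -1.8]) sphere(r=13.2) → bbox [-19.4,-20.2,-15] .. [7,6.2,11.4]
B = cylinder(h=7.1, r=6.4) → bbox [-6.4,-6.4,0] .. [6.4,6.4,7.1]
lo = A.lo+B.lo = [-19.4-6.4, -20.2-6.4, -15+0] = [-25.800,-26.600,-15.000]
hi = A.hi+B.hi = [7+6.4, 6.2+6.4, 11.4+7.1] = [13.400,12.600,18.500]
diag = √(39.2²+39.2²+33.5²) = √4195.53 = 64.773

min=[-25.800,-26.600,-15.000] max=[13.400,12.600,18.500] diag=64.773


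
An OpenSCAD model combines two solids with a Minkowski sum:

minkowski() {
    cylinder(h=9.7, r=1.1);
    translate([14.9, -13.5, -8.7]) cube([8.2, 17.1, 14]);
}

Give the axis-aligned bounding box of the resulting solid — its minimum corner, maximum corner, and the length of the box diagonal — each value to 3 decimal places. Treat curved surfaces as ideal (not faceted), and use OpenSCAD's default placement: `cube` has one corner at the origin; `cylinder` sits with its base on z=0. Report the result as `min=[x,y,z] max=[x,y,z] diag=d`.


min=[13.800,-14.600,-8.700] max=[24.200,4.700,15.000] diag=32.285

A = translate([14.9, -13.5, -8.7]) cube([8.2, 17.1, 14]) → bbox [14.9,-13.5,-8.7] .. [23.1,3.6,5.3]
B = cylinder(h=9.7, r=1.1) → bbox [-1.1,-1.1,0] .. [1.1,1.1,9.7]
lo = A.lo+B.lo = [14.9-1.1, -13.5-1.1, -8.7+0] = [13.800,-14.600,-8.700]
hi = A.hi+B.hi = [23.1+1.1, 3.6+1.1, 5.3+9.7] = [24.200,4.700,15.000]
diag = √(10.4²+19.3²+23.7²) = √1042.34 = 32.285


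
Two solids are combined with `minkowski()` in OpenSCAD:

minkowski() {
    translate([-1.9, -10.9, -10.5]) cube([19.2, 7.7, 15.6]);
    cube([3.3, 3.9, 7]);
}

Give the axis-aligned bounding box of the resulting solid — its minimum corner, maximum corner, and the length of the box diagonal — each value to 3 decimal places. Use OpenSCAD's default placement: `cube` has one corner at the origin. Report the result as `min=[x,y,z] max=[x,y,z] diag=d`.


A = translate([-1.9, -10.9, -10.5]) cube([19.2, 7.7, 15.6]) → bbox [-1.9,-10.9,-10.5] .. [17.3,-3.2,5.1]
B = cube([3.3, 3.9, 7]) → bbox [0,0,0] .. [3.3,3.9,7]
lo = A.lo+B.lo = [-1.9+0, -10.9+0, -10.5+0] = [-1.900,-10.900,-10.500]
hi = A.hi+B.hi = [17.3+3.3, -3.2+3.9, 5.1+7] = [20.600,0.700,12.100]
diag = √(22.5²+11.6²+22.6²) = √1151.57 = 33.935

min=[-1.900,-10.900,-10.500] max=[20.600,0.700,12.100] diag=33.935


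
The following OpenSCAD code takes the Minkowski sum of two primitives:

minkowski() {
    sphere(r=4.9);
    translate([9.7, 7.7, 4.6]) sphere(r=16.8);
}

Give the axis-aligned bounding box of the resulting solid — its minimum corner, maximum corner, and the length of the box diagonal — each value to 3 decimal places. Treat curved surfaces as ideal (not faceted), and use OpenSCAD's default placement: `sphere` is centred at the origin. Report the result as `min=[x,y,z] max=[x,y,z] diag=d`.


min=[-12.000,-14.000,-17.100] max=[31.400,29.400,26.300] diag=75.171

A = translate([9.7, 7.7, 4.6]) sphere(r=16.8) → bbox [-7.1,-9.1,-12.2] .. [26.5,24.5,21.4]
B = sphere(r=4.9) → bbox [-4.9,-4.9,-4.9] .. [4.9,4.9,4.9]
lo = A.lo+B.lo = [-7.1-4.9, -9.1-4.9, -12.2-4.9] = [-12.000,-14.000,-17.100]
hi = A.hi+B.hi = [26.5+4.9, 24.5+4.9, 21.4+4.9] = [31.400,29.400,26.300]
diag = √(43.4²+43.4²+43.4²) = √5650.68 = 75.171


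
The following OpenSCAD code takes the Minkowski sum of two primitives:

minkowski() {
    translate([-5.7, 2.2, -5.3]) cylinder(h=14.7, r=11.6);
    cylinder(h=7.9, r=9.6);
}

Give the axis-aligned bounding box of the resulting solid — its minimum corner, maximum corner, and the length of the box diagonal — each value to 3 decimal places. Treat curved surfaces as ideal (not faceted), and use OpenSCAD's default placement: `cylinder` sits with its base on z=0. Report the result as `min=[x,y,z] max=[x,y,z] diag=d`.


min=[-26.900,-19.000,-5.300] max=[15.500,23.400,17.300] diag=64.080

A = translate([-5.7, 2.2, -5.3]) cylinder(h=14.7, r=11.6) → bbox [-17.3,-9.4,-5.3] .. [5.9,13.8,9.4]
B = cylinder(h=7.9, r=9.6) → bbox [-9.6,-9.6,0] .. [9.6,9.6,7.9]
lo = A.lo+B.lo = [-17.3-9.6, -9.4-9.6, -5.3+0] = [-26.900,-19.000,-5.300]
hi = A.hi+B.hi = [5.9+9.6, 13.8+9.6, 9.4+7.9] = [15.500,23.400,17.300]
diag = √(42.4²+42.4²+22.6²) = √4106.28 = 64.080


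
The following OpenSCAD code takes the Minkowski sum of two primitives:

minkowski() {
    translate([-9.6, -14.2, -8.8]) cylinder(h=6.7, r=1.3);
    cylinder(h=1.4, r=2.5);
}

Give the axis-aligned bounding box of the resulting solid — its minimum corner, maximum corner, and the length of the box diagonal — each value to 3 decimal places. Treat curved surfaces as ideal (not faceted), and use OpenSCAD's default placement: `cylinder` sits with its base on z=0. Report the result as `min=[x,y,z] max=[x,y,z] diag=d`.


min=[-13.400,-18.000,-8.800] max=[-5.800,-10.400,-0.700] diag=13.458

A = translate([-9.6, -14.2, -8.8]) cylinder(h=6.7, r=1.3) → bbox [-10.9,-15.5,-8.8] .. [-8.3,-12.9,-2.1]
B = cylinder(h=1.4, r=2.5) → bbox [-2.5,-2.5,0] .. [2.5,2.5,1.4]
lo = A.lo+B.lo = [-10.9-2.5, -15.5-2.5, -8.8+0] = [-13.400,-18.000,-8.800]
hi = A.hi+B.hi = [-8.3+2.5, -12.9+2.5, -2.1+1.4] = [-5.800,-10.400,-0.700]
diag = √(7.6²+7.6²+8.1²) = √181.13 = 13.458


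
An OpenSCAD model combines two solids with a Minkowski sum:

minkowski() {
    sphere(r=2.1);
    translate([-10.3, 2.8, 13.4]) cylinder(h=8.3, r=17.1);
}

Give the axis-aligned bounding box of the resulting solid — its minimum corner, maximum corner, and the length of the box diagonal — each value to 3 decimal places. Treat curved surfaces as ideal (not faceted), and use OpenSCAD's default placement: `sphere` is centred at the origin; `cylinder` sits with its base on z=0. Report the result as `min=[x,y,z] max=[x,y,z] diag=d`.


min=[-29.500,-16.400,11.300] max=[8.900,22.000,23.800] diag=55.726

A = translate([-10.3, 2.8, 13.4]) cylinder(h=8.3, r=17.1) → bbox [-27.4,-14.3,13.4] .. [6.8,19.9,21.7]
B = sphere(r=2.1) → bbox [-2.1,-2.1,-2.1] .. [2.1,2.1,2.1]
lo = A.lo+B.lo = [-27.4-2.1, -14.3-2.1, 13.4-2.1] = [-29.500,-16.400,11.300]
hi = A.hi+B.hi = [6.8+2.1, 19.9+2.1, 21.7+2.1] = [8.900,22.000,23.800]
diag = √(38.4²+38.4²+12.5²) = √3105.37 = 55.726


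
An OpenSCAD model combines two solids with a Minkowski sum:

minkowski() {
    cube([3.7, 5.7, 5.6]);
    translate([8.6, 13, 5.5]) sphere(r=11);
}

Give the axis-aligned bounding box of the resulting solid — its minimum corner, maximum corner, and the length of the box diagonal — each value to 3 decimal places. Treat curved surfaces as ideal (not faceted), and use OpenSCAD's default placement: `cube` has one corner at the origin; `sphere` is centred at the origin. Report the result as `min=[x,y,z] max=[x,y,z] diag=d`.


min=[-2.400,2.000,-5.500] max=[23.300,29.700,22.100] diag=46.793

A = translate([8.6, 13, 5.5]) sphere(r=11) → bbox [-2.4,2,-5.5] .. [19.6,24,16.5]
B = cube([3.7, 5.7, 5.6]) → bbox [0,0,0] .. [3.7,5.7,5.6]
lo = A.lo+B.lo = [-2.4+0, 2+0, -5.5+0] = [-2.400,2.000,-5.500]
hi = A.hi+B.hi = [19.6+3.7, 24+5.7, 16.5+5.6] = [23.300,29.700,22.100]
diag = √(25.7²+27.7²+27.6²) = √2189.54 = 46.793


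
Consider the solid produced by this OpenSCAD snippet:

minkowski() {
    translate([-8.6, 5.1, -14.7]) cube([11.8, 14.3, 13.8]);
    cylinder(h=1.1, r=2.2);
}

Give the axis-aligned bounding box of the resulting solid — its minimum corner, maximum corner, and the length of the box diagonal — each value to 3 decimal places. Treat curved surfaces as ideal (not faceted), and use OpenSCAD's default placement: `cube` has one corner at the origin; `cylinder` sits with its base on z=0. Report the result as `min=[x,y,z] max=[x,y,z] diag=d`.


A = translate([-8.6, 5.1, -14.7]) cube([11.8, 14.3, 13.8]) → bbox [-8.6,5.1,-14.7] .. [3.2,19.4,-0.9]
B = cylinder(h=1.1, r=2.2) → bbox [-2.2,-2.2,0] .. [2.2,2.2,1.1]
lo = A.lo+B.lo = [-8.6-2.2, 5.1-2.2, -14.7+0] = [-10.800,2.900,-14.700]
hi = A.hi+B.hi = [3.2+2.2, 19.4+2.2, -0.9+1.1] = [5.400,21.600,0.200]
diag = √(16.2²+18.7²+14.9²) = √834.14 = 28.881

min=[-10.800,2.900,-14.700] max=[5.400,21.600,0.200] diag=28.881


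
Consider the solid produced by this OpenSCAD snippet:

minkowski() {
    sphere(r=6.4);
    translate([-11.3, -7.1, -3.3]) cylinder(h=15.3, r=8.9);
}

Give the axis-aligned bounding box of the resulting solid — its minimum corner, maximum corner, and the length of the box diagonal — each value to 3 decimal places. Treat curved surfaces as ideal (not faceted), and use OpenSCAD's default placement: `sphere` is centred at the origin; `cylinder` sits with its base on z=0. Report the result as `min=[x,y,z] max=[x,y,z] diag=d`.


A = translate([-11.3, -7.1, -3.3]) cylinder(h=15.3, r=8.9) → bbox [-20.2,-16,-3.3] .. [-2.4,1.8,12]
B = sphere(r=6.4) → bbox [-6.4,-6.4,-6.4] .. [6.4,6.4,6.4]
lo = A.lo+B.lo = [-20.2-6.4, -16-6.4, -3.3-6.4] = [-26.600,-22.400,-9.700]
hi = A.hi+B.hi = [-2.4+6.4, 1.8+6.4, 12+6.4] = [4.000,8.200,18.400]
diag = √(30.6²+30.6²+28.1²) = √2662.33 = 51.598

min=[-26.600,-22.400,-9.700] max=[4.000,8.200,18.400] diag=51.598


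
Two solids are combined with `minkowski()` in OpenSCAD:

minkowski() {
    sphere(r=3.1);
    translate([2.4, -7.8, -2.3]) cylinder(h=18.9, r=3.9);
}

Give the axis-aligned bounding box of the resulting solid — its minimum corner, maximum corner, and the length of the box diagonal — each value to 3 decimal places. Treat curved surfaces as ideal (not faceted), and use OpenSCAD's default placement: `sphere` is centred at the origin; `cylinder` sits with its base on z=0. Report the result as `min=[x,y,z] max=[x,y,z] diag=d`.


A = translate([2.4, -7.8, -2.3]) cylinder(h=18.9, r=3.9) → bbox [-1.5,-11.7,-2.3] .. [6.3,-3.9,16.6]
B = sphere(r=3.1) → bbox [-3.1,-3.1,-3.1] .. [3.1,3.1,3.1]
lo = A.lo+B.lo = [-1.5-3.1, -11.7-3.1, -2.3-3.1] = [-4.600,-14.800,-5.400]
hi = A.hi+B.hi = [6.3+3.1, -3.9+3.1, 16.6+3.1] = [9.400,-0.800,19.700]
diag = √(14²+14²+25.1²) = √1022.01 = 31.969

min=[-4.600,-14.800,-5.400] max=[9.400,-0.800,19.700] diag=31.969


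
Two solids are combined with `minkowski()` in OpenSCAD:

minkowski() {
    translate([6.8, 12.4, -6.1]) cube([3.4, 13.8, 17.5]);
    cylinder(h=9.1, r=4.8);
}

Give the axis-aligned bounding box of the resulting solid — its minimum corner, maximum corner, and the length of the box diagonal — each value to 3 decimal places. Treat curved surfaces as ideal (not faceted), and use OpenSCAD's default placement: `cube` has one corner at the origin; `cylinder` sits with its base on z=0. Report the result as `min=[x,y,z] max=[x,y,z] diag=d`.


A = translate([6.8, 12.4, -6.1]) cube([3.4, 13.8, 17.5]) → bbox [6.8,12.4,-6.1] .. [10.2,26.2,11.4]
B = cylinder(h=9.1, r=4.8) → bbox [-4.8,-4.8,0] .. [4.8,4.8,9.1]
lo = A.lo+B.lo = [6.8-4.8, 12.4-4.8, -6.1+0] = [2.000,7.600,-6.100]
hi = A.hi+B.hi = [10.2+4.8, 26.2+4.8, 11.4+9.1] = [15.000,31.000,20.500]
diag = √(13²+23.4²+26.6²) = √1424.12 = 37.738

min=[2.000,7.600,-6.100] max=[15.000,31.000,20.500] diag=37.738


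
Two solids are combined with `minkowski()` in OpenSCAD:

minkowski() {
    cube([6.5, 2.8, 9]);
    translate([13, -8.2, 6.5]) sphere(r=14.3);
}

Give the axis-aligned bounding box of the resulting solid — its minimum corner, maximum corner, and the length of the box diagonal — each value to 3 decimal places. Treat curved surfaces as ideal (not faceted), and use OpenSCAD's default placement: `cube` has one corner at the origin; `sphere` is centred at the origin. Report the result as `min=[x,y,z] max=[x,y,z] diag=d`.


A = translate([13, -8.2, 6.5]) sphere(r=14.3) → bbox [-1.3,-22.5,-7.8] .. [27.3,6.1,20.8]
B = cube([6.5, 2.8, 9]) → bbox [0,0,0] .. [6.5,2.8,9]
lo = A.lo+B.lo = [-1.3+0, -22.5+0, -7.8+0] = [-1.300,-22.500,-7.800]
hi = A.hi+B.hi = [27.3+6.5, 6.1+2.8, 20.8+9] = [33.800,8.900,29.800]
diag = √(35.1²+31.4²+37.6²) = √3631.73 = 60.264

min=[-1.300,-22.500,-7.800] max=[33.800,8.900,29.800] diag=60.264


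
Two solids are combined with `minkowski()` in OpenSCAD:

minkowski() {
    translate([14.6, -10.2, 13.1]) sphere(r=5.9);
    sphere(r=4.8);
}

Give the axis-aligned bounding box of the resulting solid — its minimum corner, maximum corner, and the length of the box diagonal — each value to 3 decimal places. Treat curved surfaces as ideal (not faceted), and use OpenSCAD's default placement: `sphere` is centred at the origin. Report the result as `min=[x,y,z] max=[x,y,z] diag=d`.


A = translate([14.6, -10.2, 13.1]) sphere(r=5.9) → bbox [8.7,-16.1,7.2] .. [20.5,-4.3,19]
B = sphere(r=4.8) → bbox [-4.8,-4.8,-4.8] .. [4.8,4.8,4.8]
lo = A.lo+B.lo = [8.7-4.8, -16.1-4.8, 7.2-4.8] = [3.900,-20.900,2.400]
hi = A.hi+B.hi = [20.5+4.8, -4.3+4.8, 19+4.8] = [25.300,0.500,23.800]
diag = √(21.4²+21.4²+21.4²) = √1373.88 = 37.066

min=[3.900,-20.900,2.400] max=[25.300,0.500,23.800] diag=37.066


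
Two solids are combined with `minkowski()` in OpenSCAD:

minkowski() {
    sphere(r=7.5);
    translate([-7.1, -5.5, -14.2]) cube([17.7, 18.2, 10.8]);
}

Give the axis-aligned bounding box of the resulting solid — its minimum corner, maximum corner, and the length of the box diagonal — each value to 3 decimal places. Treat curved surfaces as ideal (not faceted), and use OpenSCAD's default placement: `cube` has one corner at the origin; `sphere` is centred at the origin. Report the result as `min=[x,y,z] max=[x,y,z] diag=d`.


min=[-14.600,-13.000,-21.700] max=[18.100,20.200,4.100] diag=53.265

A = translate([-7.1, -5.5, -14.2]) cube([17.7, 18.2, 10.8]) → bbox [-7.1,-5.5,-14.2] .. [10.6,12.7,-3.4]
B = sphere(r=7.5) → bbox [-7.5,-7.5,-7.5] .. [7.5,7.5,7.5]
lo = A.lo+B.lo = [-7.1-7.5, -5.5-7.5, -14.2-7.5] = [-14.600,-13.000,-21.700]
hi = A.hi+B.hi = [10.6+7.5, 12.7+7.5, -3.4+7.5] = [18.100,20.200,4.100]
diag = √(32.7²+33.2²+25.8²) = √2837.17 = 53.265


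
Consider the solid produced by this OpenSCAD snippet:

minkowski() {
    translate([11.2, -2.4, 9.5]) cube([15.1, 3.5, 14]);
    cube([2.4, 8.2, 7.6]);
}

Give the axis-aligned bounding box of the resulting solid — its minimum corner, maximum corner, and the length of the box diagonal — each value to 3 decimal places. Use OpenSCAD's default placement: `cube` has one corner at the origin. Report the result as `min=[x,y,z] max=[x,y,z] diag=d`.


min=[11.200,-2.400,9.500] max=[28.700,9.300,31.100] diag=30.161

A = translate([11.2, -2.4, 9.5]) cube([15.1, 3.5, 14]) → bbox [11.2,-2.4,9.5] .. [26.3,1.1,23.5]
B = cube([2.4, 8.2, 7.6]) → bbox [0,0,0] .. [2.4,8.2,7.6]
lo = A.lo+B.lo = [11.2+0, -2.4+0, 9.5+0] = [11.200,-2.400,9.500]
hi = A.hi+B.hi = [26.3+2.4, 1.1+8.2, 23.5+7.6] = [28.700,9.300,31.100]
diag = √(17.5²+11.7²+21.6²) = √909.7 = 30.161


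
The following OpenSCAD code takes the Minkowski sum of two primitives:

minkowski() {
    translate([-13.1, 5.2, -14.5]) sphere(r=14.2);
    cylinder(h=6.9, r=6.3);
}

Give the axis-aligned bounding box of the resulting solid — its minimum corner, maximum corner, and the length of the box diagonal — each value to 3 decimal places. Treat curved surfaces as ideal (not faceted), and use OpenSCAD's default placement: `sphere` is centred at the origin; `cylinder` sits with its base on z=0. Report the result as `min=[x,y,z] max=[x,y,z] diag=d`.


A = translate([-13.1, 5.2, -14.5]) sphere(r=14.2) → bbox [-27.3,-9,-28.7] .. [1.1,19.4,-0.3]
B = cylinder(h=6.9, r=6.3) → bbox [-6.3,-6.3,0] .. [6.3,6.3,6.9]
lo = A.lo+B.lo = [-27.3-6.3, -9-6.3, -28.7+0] = [-33.600,-15.300,-28.700]
hi = A.hi+B.hi = [1.1+6.3, 19.4+6.3, -0.3+6.9] = [7.400,25.700,6.600]
diag = √(41²+41²+35.3²) = √4608.09 = 67.883

min=[-33.600,-15.300,-28.700] max=[7.400,25.700,6.600] diag=67.883


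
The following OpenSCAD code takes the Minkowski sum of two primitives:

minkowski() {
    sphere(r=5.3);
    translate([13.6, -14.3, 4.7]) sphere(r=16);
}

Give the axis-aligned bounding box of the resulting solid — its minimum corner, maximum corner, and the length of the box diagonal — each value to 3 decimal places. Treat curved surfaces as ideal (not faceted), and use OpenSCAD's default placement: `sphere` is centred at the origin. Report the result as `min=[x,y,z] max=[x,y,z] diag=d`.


A = translate([13.6, -14.3, 4.7]) sphere(r=16) → bbox [-2.4,-30.3,-11.3] .. [29.6,1.7,20.7]
B = sphere(r=5.3) → bbox [-5.3,-5.3,-5.3] .. [5.3,5.3,5.3]
lo = A.lo+B.lo = [-2.4-5.3, -30.3-5.3, -11.3-5.3] = [-7.700,-35.600,-16.600]
hi = A.hi+B.hi = [29.6+5.3, 1.7+5.3, 20.7+5.3] = [34.900,7.000,26.000]
diag = √(42.6²+42.6²+42.6²) = √5444.28 = 73.785

min=[-7.700,-35.600,-16.600] max=[34.900,7.000,26.000] diag=73.785


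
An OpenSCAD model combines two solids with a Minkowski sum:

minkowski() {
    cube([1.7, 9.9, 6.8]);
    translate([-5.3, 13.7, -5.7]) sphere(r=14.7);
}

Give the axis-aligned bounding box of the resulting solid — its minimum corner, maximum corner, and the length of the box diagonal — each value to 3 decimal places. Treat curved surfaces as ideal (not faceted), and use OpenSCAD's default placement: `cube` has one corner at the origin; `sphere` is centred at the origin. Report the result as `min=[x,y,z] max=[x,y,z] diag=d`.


min=[-20.000,-1.000,-20.400] max=[11.100,38.300,15.800] diag=61.823

A = translate([-5.3, 13.7, -5.7]) sphere(r=14.7) → bbox [-20,-1,-20.4] .. [9.4,28.4,9]
B = cube([1.7, 9.9, 6.8]) → bbox [0,0,0] .. [1.7,9.9,6.8]
lo = A.lo+B.lo = [-20+0, -1+0, -20.4+0] = [-20.000,-1.000,-20.400]
hi = A.hi+B.hi = [9.4+1.7, 28.4+9.9, 9+6.8] = [11.100,38.300,15.800]
diag = √(31.1²+39.3²+36.2²) = √3822.14 = 61.823


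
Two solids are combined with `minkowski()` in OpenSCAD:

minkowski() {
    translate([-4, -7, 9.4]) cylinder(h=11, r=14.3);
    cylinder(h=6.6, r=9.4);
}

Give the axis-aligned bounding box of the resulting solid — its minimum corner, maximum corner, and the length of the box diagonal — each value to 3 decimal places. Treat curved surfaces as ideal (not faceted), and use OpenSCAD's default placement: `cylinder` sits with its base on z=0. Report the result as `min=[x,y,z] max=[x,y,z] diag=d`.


A = translate([-4, -7, 9.4]) cylinder(h=11, r=14.3) → bbox [-18.3,-21.3,9.4] .. [10.3,7.3,20.4]
B = cylinder(h=6.6, r=9.4) → bbox [-9.4,-9.4,0] .. [9.4,9.4,6.6]
lo = A.lo+B.lo = [-18.3-9.4, -21.3-9.4, 9.4+0] = [-27.700,-30.700,9.400]
hi = A.hi+B.hi = [10.3+9.4, 7.3+9.4, 20.4+6.6] = [19.700,16.700,27.000]
diag = √(47.4²+47.4²+17.6²) = √4803.28 = 69.306

min=[-27.700,-30.700,9.400] max=[19.700,16.700,27.000] diag=69.306


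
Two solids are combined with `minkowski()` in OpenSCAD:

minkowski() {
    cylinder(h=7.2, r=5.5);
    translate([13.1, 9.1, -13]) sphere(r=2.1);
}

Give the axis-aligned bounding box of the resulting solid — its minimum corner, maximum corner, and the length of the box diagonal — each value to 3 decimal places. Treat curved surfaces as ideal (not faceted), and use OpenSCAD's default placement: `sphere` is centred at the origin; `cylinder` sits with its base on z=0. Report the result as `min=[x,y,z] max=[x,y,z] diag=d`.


min=[5.500,1.500,-15.100] max=[20.700,16.700,-3.700] diag=24.332

A = translate([13.1, 9.1, -13]) sphere(r=2.1) → bbox [11,7,-15.1] .. [15.2,11.2,-10.9]
B = cylinder(h=7.2, r=5.5) → bbox [-5.5,-5.5,0] .. [5.5,5.5,7.2]
lo = A.lo+B.lo = [11-5.5, 7-5.5, -15.1+0] = [5.500,1.500,-15.100]
hi = A.hi+B.hi = [15.2+5.5, 11.2+5.5, -10.9+7.2] = [20.700,16.700,-3.700]
diag = √(15.2²+15.2²+11.4²) = √592.04 = 24.332


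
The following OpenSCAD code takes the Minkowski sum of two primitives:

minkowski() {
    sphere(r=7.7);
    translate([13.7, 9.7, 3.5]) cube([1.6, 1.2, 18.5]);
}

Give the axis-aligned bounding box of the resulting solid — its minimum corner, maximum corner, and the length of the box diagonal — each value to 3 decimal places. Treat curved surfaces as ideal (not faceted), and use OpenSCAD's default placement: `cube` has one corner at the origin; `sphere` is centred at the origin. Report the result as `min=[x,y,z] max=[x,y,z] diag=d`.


A = translate([13.7, 9.7, 3.5]) cube([1.6, 1.2, 18.5]) → bbox [13.7,9.7,3.5] .. [15.3,10.9,22]
B = sphere(r=7.7) → bbox [-7.7,-7.7,-7.7] .. [7.7,7.7,7.7]
lo = A.lo+B.lo = [13.7-7.7, 9.7-7.7, 3.5-7.7] = [6.000,2.000,-4.200]
hi = A.hi+B.hi = [15.3+7.7, 10.9+7.7, 22+7.7] = [23.000,18.600,29.700]
diag = √(17²+16.6²+33.9²) = √1713.77 = 41.398

min=[6.000,2.000,-4.200] max=[23.000,18.600,29.700] diag=41.398


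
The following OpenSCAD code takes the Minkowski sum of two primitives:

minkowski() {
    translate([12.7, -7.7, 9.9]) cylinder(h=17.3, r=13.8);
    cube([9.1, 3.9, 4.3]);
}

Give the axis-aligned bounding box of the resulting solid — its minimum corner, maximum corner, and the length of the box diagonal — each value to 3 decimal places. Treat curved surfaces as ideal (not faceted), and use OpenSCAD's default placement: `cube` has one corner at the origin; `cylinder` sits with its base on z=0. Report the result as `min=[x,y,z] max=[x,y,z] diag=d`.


min=[-1.100,-21.500,9.900] max=[35.600,10.000,31.500] diag=52.969

A = translate([12.7, -7.7, 9.9]) cylinder(h=17.3, r=13.8) → bbox [-1.1,-21.5,9.9] .. [26.5,6.1,27.2]
B = cube([9.1, 3.9, 4.3]) → bbox [0,0,0] .. [9.1,3.9,4.3]
lo = A.lo+B.lo = [-1.1+0, -21.5+0, 9.9+0] = [-1.100,-21.500,9.900]
hi = A.hi+B.hi = [26.5+9.1, 6.1+3.9, 27.2+4.3] = [35.600,10.000,31.500]
diag = √(36.7²+31.5²+21.6²) = √2805.7 = 52.969


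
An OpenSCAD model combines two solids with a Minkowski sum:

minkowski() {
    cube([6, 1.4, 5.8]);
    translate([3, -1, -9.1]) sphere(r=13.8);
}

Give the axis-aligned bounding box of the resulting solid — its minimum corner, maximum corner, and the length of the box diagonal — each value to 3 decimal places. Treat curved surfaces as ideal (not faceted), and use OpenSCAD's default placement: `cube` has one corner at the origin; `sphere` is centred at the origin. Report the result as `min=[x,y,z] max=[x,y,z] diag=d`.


A = translate([3, -1, -9.1]) sphere(r=13.8) → bbox [-10.8,-14.8,-22.9] .. [16.8,12.8,4.7]
B = cube([6, 1.4, 5.8]) → bbox [0,0,0] .. [6,1.4,5.8]
lo = A.lo+B.lo = [-10.8+0, -14.8+0, -22.9+0] = [-10.800,-14.800,-22.900]
hi = A.hi+B.hi = [16.8+6, 12.8+1.4, 4.7+5.8] = [22.800,14.200,10.500]
diag = √(33.6²+29²+33.4²) = √3085.52 = 55.547

min=[-10.800,-14.800,-22.900] max=[22.800,14.200,10.500] diag=55.547


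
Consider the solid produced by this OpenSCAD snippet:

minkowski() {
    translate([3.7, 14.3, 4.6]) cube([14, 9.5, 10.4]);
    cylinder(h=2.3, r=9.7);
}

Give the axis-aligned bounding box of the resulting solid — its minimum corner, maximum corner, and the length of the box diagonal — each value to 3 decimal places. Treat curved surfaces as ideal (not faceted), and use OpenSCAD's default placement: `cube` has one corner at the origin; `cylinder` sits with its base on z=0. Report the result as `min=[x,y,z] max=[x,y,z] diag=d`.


min=[-6.000,4.600,4.600] max=[27.400,33.500,17.300] diag=45.957

A = translate([3.7, 14.3, 4.6]) cube([14, 9.5, 10.4]) → bbox [3.7,14.3,4.6] .. [17.7,23.8,15]
B = cylinder(h=2.3, r=9.7) → bbox [-9.7,-9.7,0] .. [9.7,9.7,2.3]
lo = A.lo+B.lo = [3.7-9.7, 14.3-9.7, 4.6+0] = [-6.000,4.600,4.600]
hi = A.hi+B.hi = [17.7+9.7, 23.8+9.7, 15+2.3] = [27.400,33.500,17.300]
diag = √(33.4²+28.9²+12.7²) = √2112.06 = 45.957


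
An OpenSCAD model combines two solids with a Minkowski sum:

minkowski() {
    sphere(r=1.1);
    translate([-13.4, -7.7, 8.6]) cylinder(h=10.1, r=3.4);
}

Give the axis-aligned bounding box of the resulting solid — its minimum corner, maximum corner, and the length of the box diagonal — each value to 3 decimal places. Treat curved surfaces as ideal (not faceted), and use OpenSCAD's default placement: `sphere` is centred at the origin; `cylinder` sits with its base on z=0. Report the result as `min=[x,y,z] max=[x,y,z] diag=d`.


min=[-17.900,-12.200,7.500] max=[-8.900,-3.200,19.800] diag=17.700

A = translate([-13.4, -7.7, 8.6]) cylinder(h=10.1, r=3.4) → bbox [-16.8,-11.1,8.6] .. [-10,-4.3,18.7]
B = sphere(r=1.1) → bbox [-1.1,-1.1,-1.1] .. [1.1,1.1,1.1]
lo = A.lo+B.lo = [-16.8-1.1, -11.1-1.1, 8.6-1.1] = [-17.900,-12.200,7.500]
hi = A.hi+B.hi = [-10+1.1, -4.3+1.1, 18.7+1.1] = [-8.900,-3.200,19.800]
diag = √(9²+9²+12.3²) = √313.29 = 17.700


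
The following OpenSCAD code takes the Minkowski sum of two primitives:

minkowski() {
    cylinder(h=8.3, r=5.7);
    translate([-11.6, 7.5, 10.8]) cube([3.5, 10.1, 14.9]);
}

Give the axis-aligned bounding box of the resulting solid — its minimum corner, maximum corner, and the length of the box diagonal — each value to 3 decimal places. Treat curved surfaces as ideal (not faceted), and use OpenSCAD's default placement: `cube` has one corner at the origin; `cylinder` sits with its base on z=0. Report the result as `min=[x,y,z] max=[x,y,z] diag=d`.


A = translate([-11.6, 7.5, 10.8]) cube([3.5, 10.1, 14.9]) → bbox [-11.6,7.5,10.8] .. [-8.1,17.6,25.7]
B = cylinder(h=8.3, r=5.7) → bbox [-5.7,-5.7,0] .. [5.7,5.7,8.3]
lo = A.lo+B.lo = [-11.6-5.7, 7.5-5.7, 10.8+0] = [-17.300,1.800,10.800]
hi = A.hi+B.hi = [-8.1+5.7, 17.6+5.7, 25.7+8.3] = [-2.400,23.300,34.000]
diag = √(14.9²+21.5²+23.2²) = √1222.5 = 34.964

min=[-17.300,1.800,10.800] max=[-2.400,23.300,34.000] diag=34.964


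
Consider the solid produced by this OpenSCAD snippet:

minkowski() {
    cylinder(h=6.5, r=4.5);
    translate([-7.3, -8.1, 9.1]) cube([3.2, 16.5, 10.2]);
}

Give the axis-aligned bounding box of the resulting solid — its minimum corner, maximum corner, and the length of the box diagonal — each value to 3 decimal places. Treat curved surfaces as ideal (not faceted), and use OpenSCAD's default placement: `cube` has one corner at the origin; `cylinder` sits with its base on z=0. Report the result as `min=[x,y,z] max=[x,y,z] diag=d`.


A = translate([-7.3, -8.1, 9.1]) cube([3.2, 16.5, 10.2]) → bbox [-7.3,-8.1,9.1] .. [-4.1,8.4,19.3]
B = cylinder(h=6.5, r=4.5) → bbox [-4.5,-4.5,0] .. [4.5,4.5,6.5]
lo = A.lo+B.lo = [-7.3-4.5, -8.1-4.5, 9.1+0] = [-11.800,-12.600,9.100]
hi = A.hi+B.hi = [-4.1+4.5, 8.4+4.5, 19.3+6.5] = [0.400,12.900,25.800]
diag = √(12.2²+25.5²+16.7²) = √1077.98 = 32.833

min=[-11.800,-12.600,9.100] max=[0.400,12.900,25.800] diag=32.833


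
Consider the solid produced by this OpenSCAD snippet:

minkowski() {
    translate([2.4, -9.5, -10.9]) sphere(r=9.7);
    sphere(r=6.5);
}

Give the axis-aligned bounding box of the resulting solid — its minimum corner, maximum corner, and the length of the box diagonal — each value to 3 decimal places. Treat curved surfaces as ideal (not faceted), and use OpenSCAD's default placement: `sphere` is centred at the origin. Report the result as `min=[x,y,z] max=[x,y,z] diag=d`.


min=[-13.800,-25.700,-27.100] max=[18.600,6.700,5.300] diag=56.118

A = translate([2.4, -9.5, -10.9]) sphere(r=9.7) → bbox [-7.3,-19.2,-20.6] .. [12.1,0.2,-1.2]
B = sphere(r=6.5) → bbox [-6.5,-6.5,-6.5] .. [6.5,6.5,6.5]
lo = A.lo+B.lo = [-7.3-6.5, -19.2-6.5, -20.6-6.5] = [-13.800,-25.700,-27.100]
hi = A.hi+B.hi = [12.1+6.5, 0.2+6.5, -1.2+6.5] = [18.600,6.700,5.300]
diag = √(32.4²+32.4²+32.4²) = √3149.28 = 56.118


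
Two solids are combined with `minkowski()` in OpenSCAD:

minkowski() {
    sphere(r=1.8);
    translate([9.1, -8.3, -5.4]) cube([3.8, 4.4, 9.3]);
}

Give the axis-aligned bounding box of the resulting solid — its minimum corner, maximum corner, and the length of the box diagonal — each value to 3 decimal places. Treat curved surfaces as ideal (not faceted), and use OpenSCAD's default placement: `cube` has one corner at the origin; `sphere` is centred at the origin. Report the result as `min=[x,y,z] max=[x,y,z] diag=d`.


min=[7.300,-10.100,-7.200] max=[14.700,-2.100,5.700] diag=16.887

A = translate([9.1, -8.3, -5.4]) cube([3.8, 4.4, 9.3]) → bbox [9.1,-8.3,-5.4] .. [12.9,-3.9,3.9]
B = sphere(r=1.8) → bbox [-1.8,-1.8,-1.8] .. [1.8,1.8,1.8]
lo = A.lo+B.lo = [9.1-1.8, -8.3-1.8, -5.4-1.8] = [7.300,-10.100,-7.200]
hi = A.hi+B.hi = [12.9+1.8, -3.9+1.8, 3.9+1.8] = [14.700,-2.100,5.700]
diag = √(7.4²+8²+12.9²) = √285.17 = 16.887


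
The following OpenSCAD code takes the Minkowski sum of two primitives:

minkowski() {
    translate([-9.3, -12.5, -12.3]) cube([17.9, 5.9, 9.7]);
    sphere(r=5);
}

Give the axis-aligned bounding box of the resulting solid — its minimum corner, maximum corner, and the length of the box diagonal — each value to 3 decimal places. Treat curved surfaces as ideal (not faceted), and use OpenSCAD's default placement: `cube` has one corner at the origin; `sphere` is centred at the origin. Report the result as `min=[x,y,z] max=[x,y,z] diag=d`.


min=[-14.300,-17.500,-17.300] max=[13.600,-1.600,2.400] diag=37.674

A = translate([-9.3, -12.5, -12.3]) cube([17.9, 5.9, 9.7]) → bbox [-9.3,-12.5,-12.3] .. [8.6,-6.6,-2.6]
B = sphere(r=5) → bbox [-5,-5,-5] .. [5,5,5]
lo = A.lo+B.lo = [-9.3-5, -12.5-5, -12.3-5] = [-14.300,-17.500,-17.300]
hi = A.hi+B.hi = [8.6+5, -6.6+5, -2.6+5] = [13.600,-1.600,2.400]
diag = √(27.9²+15.9²+19.7²) = √1419.31 = 37.674


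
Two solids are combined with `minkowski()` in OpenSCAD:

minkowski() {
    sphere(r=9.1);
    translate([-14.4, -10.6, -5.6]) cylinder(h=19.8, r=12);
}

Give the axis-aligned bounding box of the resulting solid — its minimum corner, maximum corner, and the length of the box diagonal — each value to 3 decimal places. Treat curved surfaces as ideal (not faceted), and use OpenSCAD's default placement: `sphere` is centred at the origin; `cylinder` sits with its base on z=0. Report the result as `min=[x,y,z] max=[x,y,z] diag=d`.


A = translate([-14.4, -10.6, -5.6]) cylinder(h=19.8, r=12) → bbox [-26.4,-22.6,-5.6] .. [-2.4,1.4,14.2]
B = sphere(r=9.1) → bbox [-9.1,-9.1,-9.1] .. [9.1,9.1,9.1]
lo = A.lo+B.lo = [-26.4-9.1, -22.6-9.1, -5.6-9.1] = [-35.500,-31.700,-14.700]
hi = A.hi+B.hi = [-2.4+9.1, 1.4+9.1, 14.2+9.1] = [6.700,10.500,23.300]
diag = √(42.2²+42.2²+38²) = √5005.68 = 70.751

min=[-35.500,-31.700,-14.700] max=[6.700,10.500,23.300] diag=70.751


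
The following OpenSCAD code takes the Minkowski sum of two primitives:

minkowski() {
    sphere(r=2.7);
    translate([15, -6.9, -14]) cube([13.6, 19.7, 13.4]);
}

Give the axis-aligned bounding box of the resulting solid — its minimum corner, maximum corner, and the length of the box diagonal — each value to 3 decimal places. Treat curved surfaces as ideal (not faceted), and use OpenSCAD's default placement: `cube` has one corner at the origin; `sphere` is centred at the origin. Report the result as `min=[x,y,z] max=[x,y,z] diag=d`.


A = translate([15, -6.9, -14]) cube([13.6, 19.7, 13.4]) → bbox [15,-6.9,-14] .. [28.6,12.8,-0.6]
B = sphere(r=2.7) → bbox [-2.7,-2.7,-2.7] .. [2.7,2.7,2.7]
lo = A.lo+B.lo = [15-2.7, -6.9-2.7, -14-2.7] = [12.300,-9.600,-16.700]
hi = A.hi+B.hi = [28.6+2.7, 12.8+2.7, -0.6+2.7] = [31.300,15.500,2.100]
diag = √(19²+25.1²+18.8²) = √1344.45 = 36.667

min=[12.300,-9.600,-16.700] max=[31.300,15.500,2.100] diag=36.667


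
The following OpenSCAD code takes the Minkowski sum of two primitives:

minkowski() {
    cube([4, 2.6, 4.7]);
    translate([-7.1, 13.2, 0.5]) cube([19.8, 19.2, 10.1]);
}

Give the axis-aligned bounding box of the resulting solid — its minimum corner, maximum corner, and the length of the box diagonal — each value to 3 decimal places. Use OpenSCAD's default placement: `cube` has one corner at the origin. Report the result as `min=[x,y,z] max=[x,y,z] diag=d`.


A = translate([-7.1, 13.2, 0.5]) cube([19.8, 19.2, 10.1]) → bbox [-7.1,13.2,0.5] .. [12.7,32.4,10.6]
B = cube([4, 2.6, 4.7]) → bbox [0,0,0] .. [4,2.6,4.7]
lo = A.lo+B.lo = [-7.1+0, 13.2+0, 0.5+0] = [-7.100,13.200,0.500]
hi = A.hi+B.hi = [12.7+4, 32.4+2.6, 10.6+4.7] = [16.700,35.000,15.300]
diag = √(23.8²+21.8²+14.8²) = √1260.72 = 35.507

min=[-7.100,13.200,0.500] max=[16.700,35.000,15.300] diag=35.507


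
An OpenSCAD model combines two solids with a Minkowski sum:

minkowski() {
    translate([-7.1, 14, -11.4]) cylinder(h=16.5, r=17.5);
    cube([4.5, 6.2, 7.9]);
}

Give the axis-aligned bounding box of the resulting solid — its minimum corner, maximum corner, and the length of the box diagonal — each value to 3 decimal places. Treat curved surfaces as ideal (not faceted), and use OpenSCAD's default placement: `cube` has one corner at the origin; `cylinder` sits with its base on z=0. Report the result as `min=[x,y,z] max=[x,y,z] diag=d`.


A = translate([-7.1, 14, -11.4]) cylinder(h=16.5, r=17.5) → bbox [-24.6,-3.5,-11.4] .. [10.4,31.5,5.1]
B = cube([4.5, 6.2, 7.9]) → bbox [0,0,0] .. [4.5,6.2,7.9]
lo = A.lo+B.lo = [-24.6+0, -3.5+0, -11.4+0] = [-24.600,-3.500,-11.400]
hi = A.hi+B.hi = [10.4+4.5, 31.5+6.2, 5.1+7.9] = [14.900,37.700,13.000]
diag = √(39.5²+41.2²+24.4²) = √3853.05 = 62.073

min=[-24.600,-3.500,-11.400] max=[14.900,37.700,13.000] diag=62.073


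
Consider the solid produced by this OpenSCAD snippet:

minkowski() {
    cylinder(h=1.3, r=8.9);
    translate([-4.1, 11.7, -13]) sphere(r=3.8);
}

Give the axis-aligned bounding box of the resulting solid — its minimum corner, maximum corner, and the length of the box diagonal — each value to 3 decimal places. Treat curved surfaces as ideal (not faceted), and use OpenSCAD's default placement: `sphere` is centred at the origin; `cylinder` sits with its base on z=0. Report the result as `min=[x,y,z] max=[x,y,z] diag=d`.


A = translate([-4.1, 11.7, -13]) sphere(r=3.8) → bbox [-7.9,7.9,-16.8] .. [-0.3,15.5,-9.2]
B = cylinder(h=1.3, r=8.9) → bbox [-8.9,-8.9,0] .. [8.9,8.9,1.3]
lo = A.lo+B.lo = [-7.9-8.9, 7.9-8.9, -16.8+0] = [-16.800,-1.000,-16.800]
hi = A.hi+B.hi = [-0.3+8.9, 15.5+8.9, -9.2+1.3] = [8.600,24.400,-7.900]
diag = √(25.4²+25.4²+8.9²) = √1369.53 = 37.007

min=[-16.800,-1.000,-16.800] max=[8.600,24.400,-7.900] diag=37.007


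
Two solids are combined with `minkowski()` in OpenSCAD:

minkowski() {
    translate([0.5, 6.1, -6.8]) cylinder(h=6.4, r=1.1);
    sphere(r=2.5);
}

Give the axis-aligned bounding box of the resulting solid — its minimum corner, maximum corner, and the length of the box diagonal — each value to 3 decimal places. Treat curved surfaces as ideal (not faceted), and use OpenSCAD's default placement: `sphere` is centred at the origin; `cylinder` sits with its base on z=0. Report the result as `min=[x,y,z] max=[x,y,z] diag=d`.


min=[-3.100,2.500,-9.300] max=[4.100,9.700,2.100] diag=15.285

A = translate([0.5, 6.1, -6.8]) cylinder(h=6.4, r=1.1) → bbox [-0.6,5,-6.8] .. [1.6,7.2,-0.4]
B = sphere(r=2.5) → bbox [-2.5,-2.5,-2.5] .. [2.5,2.5,2.5]
lo = A.lo+B.lo = [-0.6-2.5, 5-2.5, -6.8-2.5] = [-3.100,2.500,-9.300]
hi = A.hi+B.hi = [1.6+2.5, 7.2+2.5, -0.4+2.5] = [4.100,9.700,2.100]
diag = √(7.2²+7.2²+11.4²) = √233.64 = 15.285


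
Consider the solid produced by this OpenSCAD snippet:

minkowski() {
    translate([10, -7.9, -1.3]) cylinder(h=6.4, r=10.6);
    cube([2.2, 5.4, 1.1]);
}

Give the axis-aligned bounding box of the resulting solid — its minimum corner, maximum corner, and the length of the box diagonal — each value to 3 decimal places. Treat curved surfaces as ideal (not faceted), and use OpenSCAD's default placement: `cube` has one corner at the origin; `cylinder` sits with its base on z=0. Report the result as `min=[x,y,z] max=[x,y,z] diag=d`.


A = translate([10, -7.9, -1.3]) cylinder(h=6.4, r=10.6) → bbox [-0.6,-18.5,-1.3] .. [20.6,2.7,5.1]
B = cube([2.2, 5.4, 1.1]) → bbox [0,0,0] .. [2.2,5.4,1.1]
lo = A.lo+B.lo = [-0.6+0, -18.5+0, -1.3+0] = [-0.600,-18.500,-1.300]
hi = A.hi+B.hi = [20.6+2.2, 2.7+5.4, 5.1+1.1] = [22.800,8.100,6.200]
diag = √(23.4²+26.6²+7.5²) = √1311.37 = 36.213

min=[-0.600,-18.500,-1.300] max=[22.800,8.100,6.200] diag=36.213


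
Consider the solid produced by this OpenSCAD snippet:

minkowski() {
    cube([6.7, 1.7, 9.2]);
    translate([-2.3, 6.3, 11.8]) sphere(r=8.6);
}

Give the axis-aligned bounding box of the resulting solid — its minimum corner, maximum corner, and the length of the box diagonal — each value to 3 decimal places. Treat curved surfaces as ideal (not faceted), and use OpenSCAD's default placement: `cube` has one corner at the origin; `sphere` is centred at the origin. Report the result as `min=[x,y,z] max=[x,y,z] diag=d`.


A = translate([-2.3, 6.3, 11.8]) sphere(r=8.6) → bbox [-10.9,-2.3,3.2] .. [6.3,14.9,20.4]
B = cube([6.7, 1.7, 9.2]) → bbox [0,0,0] .. [6.7,1.7,9.2]
lo = A.lo+B.lo = [-10.9+0, -2.3+0, 3.2+0] = [-10.900,-2.300,3.200]
hi = A.hi+B.hi = [6.3+6.7, 14.9+1.7, 20.4+9.2] = [13.000,16.600,29.600]
diag = √(23.9²+18.9²+26.4²) = √1625.38 = 40.316

min=[-10.900,-2.300,3.200] max=[13.000,16.600,29.600] diag=40.316


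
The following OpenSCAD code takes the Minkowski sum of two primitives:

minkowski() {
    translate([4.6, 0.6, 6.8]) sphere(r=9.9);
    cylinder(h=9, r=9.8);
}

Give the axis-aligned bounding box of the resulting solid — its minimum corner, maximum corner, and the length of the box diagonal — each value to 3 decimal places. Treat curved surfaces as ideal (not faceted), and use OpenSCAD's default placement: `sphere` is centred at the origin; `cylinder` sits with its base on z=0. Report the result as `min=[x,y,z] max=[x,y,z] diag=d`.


min=[-15.100,-19.100,-3.100] max=[24.300,20.300,25.700] diag=62.723

A = translate([4.6, 0.6, 6.8]) sphere(r=9.9) → bbox [-5.3,-9.3,-3.1] .. [14.5,10.5,16.7]
B = cylinder(h=9, r=9.8) → bbox [-9.8,-9.8,0] .. [9.8,9.8,9]
lo = A.lo+B.lo = [-5.3-9.8, -9.3-9.8, -3.1+0] = [-15.100,-19.100,-3.100]
hi = A.hi+B.hi = [14.5+9.8, 10.5+9.8, 16.7+9] = [24.300,20.300,25.700]
diag = √(39.4²+39.4²+28.8²) = √3934.16 = 62.723


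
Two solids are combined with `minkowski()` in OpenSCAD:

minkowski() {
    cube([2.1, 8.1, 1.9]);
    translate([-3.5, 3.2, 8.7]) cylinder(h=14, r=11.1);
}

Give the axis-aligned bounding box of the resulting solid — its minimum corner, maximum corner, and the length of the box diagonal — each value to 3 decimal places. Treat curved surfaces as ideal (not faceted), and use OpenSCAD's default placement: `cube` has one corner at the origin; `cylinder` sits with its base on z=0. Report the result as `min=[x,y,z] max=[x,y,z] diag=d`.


A = translate([-3.5, 3.2, 8.7]) cylinder(h=14, r=11.1) → bbox [-14.6,-7.9,8.7] .. [7.6,14.3,22.7]
B = cube([2.1, 8.1, 1.9]) → bbox [0,0,0] .. [2.1,8.1,1.9]
lo = A.lo+B.lo = [-14.6+0, -7.9+0, 8.7+0] = [-14.600,-7.900,8.700]
hi = A.hi+B.hi = [7.6+2.1, 14.3+8.1, 22.7+1.9] = [9.700,22.400,24.600]
diag = √(24.3²+30.3²+15.9²) = √1761.39 = 41.969

min=[-14.600,-7.900,8.700] max=[9.700,22.400,24.600] diag=41.969


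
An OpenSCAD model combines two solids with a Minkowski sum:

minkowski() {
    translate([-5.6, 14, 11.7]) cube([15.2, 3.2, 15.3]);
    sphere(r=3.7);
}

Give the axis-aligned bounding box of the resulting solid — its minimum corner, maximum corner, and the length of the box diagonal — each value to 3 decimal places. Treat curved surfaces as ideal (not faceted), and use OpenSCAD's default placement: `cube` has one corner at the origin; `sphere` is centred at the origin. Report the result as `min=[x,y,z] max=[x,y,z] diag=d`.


A = translate([-5.6, 14, 11.7]) cube([15.2, 3.2, 15.3]) → bbox [-5.6,14,11.7] .. [9.6,17.2,27]
B = sphere(r=3.7) → bbox [-3.7,-3.7,-3.7] .. [3.7,3.7,3.7]
lo = A.lo+B.lo = [-5.6-3.7, 14-3.7, 11.7-3.7] = [-9.300,10.300,8.000]
hi = A.hi+B.hi = [9.6+3.7, 17.2+3.7, 27+3.7] = [13.300,20.900,30.700]
diag = √(22.6²+10.6²+22.7²) = √1138.41 = 33.740

min=[-9.300,10.300,8.000] max=[13.300,20.900,30.700] diag=33.740


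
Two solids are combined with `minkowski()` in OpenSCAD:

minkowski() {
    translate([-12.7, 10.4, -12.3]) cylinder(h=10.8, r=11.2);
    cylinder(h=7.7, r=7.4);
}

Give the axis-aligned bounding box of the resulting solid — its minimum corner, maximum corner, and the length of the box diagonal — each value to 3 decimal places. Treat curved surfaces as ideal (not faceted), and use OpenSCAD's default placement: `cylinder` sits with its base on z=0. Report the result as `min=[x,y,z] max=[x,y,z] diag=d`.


A = translate([-12.7, 10.4, -12.3]) cylinder(h=10.8, r=11.2) → bbox [-23.9,-0.8,-12.3] .. [-1.5,21.6,-1.5]
B = cylinder(h=7.7, r=7.4) → bbox [-7.4,-7.4,0] .. [7.4,7.4,7.7]
lo = A.lo+B.lo = [-23.9-7.4, -0.8-7.4, -12.3+0] = [-31.300,-8.200,-12.300]
hi = A.hi+B.hi = [-1.5+7.4, 21.6+7.4, -1.5+7.7] = [5.900,29.000,6.200]
diag = √(37.2²+37.2²+18.5²) = √3109.93 = 55.767

min=[-31.300,-8.200,-12.300] max=[5.900,29.000,6.200] diag=55.767
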